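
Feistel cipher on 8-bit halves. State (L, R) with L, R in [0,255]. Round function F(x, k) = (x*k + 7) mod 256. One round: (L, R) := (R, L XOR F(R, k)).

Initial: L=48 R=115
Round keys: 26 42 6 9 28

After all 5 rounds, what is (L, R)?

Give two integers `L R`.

Round 1 (k=26): L=115 R=133
Round 2 (k=42): L=133 R=170
Round 3 (k=6): L=170 R=134
Round 4 (k=9): L=134 R=23
Round 5 (k=28): L=23 R=13

Answer: 23 13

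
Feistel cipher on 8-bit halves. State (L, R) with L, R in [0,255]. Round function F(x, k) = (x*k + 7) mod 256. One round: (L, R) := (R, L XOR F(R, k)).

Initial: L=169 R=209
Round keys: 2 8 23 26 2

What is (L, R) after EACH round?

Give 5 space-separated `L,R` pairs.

Round 1 (k=2): L=209 R=0
Round 2 (k=8): L=0 R=214
Round 3 (k=23): L=214 R=65
Round 4 (k=26): L=65 R=119
Round 5 (k=2): L=119 R=180

Answer: 209,0 0,214 214,65 65,119 119,180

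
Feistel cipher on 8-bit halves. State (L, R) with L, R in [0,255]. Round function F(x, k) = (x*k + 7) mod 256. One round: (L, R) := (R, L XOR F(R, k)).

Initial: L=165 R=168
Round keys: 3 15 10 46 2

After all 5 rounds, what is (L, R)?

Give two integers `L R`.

Round 1 (k=3): L=168 R=90
Round 2 (k=15): L=90 R=229
Round 3 (k=10): L=229 R=163
Round 4 (k=46): L=163 R=180
Round 5 (k=2): L=180 R=204

Answer: 180 204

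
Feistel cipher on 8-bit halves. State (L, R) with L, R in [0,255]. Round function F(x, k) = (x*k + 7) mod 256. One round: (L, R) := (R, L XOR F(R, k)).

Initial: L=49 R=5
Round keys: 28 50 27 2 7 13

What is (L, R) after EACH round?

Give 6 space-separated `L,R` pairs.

Round 1 (k=28): L=5 R=162
Round 2 (k=50): L=162 R=174
Round 3 (k=27): L=174 R=195
Round 4 (k=2): L=195 R=35
Round 5 (k=7): L=35 R=63
Round 6 (k=13): L=63 R=25

Answer: 5,162 162,174 174,195 195,35 35,63 63,25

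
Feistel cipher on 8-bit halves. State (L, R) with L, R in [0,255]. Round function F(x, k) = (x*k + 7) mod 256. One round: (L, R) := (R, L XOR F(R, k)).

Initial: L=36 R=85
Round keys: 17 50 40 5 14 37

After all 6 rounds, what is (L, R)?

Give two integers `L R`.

Round 1 (k=17): L=85 R=136
Round 2 (k=50): L=136 R=194
Round 3 (k=40): L=194 R=223
Round 4 (k=5): L=223 R=160
Round 5 (k=14): L=160 R=24
Round 6 (k=37): L=24 R=223

Answer: 24 223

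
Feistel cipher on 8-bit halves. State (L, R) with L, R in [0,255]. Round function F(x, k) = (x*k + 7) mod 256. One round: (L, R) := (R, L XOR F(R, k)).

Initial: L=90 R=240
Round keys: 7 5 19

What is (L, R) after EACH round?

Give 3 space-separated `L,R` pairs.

Round 1 (k=7): L=240 R=205
Round 2 (k=5): L=205 R=248
Round 3 (k=19): L=248 R=162

Answer: 240,205 205,248 248,162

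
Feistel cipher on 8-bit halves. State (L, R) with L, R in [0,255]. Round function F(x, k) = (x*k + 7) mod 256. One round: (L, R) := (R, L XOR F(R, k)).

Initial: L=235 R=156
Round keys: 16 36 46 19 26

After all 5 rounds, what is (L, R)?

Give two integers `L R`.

Round 1 (k=16): L=156 R=44
Round 2 (k=36): L=44 R=171
Round 3 (k=46): L=171 R=237
Round 4 (k=19): L=237 R=53
Round 5 (k=26): L=53 R=132

Answer: 53 132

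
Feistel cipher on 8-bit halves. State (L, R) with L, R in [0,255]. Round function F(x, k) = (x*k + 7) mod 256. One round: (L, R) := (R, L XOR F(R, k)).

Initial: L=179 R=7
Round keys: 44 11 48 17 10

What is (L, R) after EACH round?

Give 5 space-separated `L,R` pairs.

Answer: 7,136 136,216 216,15 15,222 222,188

Derivation:
Round 1 (k=44): L=7 R=136
Round 2 (k=11): L=136 R=216
Round 3 (k=48): L=216 R=15
Round 4 (k=17): L=15 R=222
Round 5 (k=10): L=222 R=188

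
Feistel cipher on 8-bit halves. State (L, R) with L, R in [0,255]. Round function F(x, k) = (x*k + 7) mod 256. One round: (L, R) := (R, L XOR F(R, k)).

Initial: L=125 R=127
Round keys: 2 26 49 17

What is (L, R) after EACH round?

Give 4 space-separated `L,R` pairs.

Answer: 127,120 120,72 72,183 183,102

Derivation:
Round 1 (k=2): L=127 R=120
Round 2 (k=26): L=120 R=72
Round 3 (k=49): L=72 R=183
Round 4 (k=17): L=183 R=102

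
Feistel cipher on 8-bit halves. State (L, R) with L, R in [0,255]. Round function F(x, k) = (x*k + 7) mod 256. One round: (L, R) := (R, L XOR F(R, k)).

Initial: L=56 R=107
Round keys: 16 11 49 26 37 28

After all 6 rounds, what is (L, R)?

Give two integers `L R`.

Round 1 (k=16): L=107 R=143
Round 2 (k=11): L=143 R=71
Round 3 (k=49): L=71 R=17
Round 4 (k=26): L=17 R=134
Round 5 (k=37): L=134 R=116
Round 6 (k=28): L=116 R=49

Answer: 116 49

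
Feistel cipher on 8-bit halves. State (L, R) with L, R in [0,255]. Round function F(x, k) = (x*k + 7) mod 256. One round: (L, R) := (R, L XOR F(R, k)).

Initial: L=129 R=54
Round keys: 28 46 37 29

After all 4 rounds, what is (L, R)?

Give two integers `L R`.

Answer: 246 24

Derivation:
Round 1 (k=28): L=54 R=110
Round 2 (k=46): L=110 R=253
Round 3 (k=37): L=253 R=246
Round 4 (k=29): L=246 R=24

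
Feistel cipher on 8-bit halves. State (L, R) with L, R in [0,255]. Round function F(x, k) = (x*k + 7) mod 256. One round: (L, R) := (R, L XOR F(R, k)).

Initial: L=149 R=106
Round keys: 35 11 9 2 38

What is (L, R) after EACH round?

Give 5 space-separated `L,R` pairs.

Round 1 (k=35): L=106 R=16
Round 2 (k=11): L=16 R=221
Round 3 (k=9): L=221 R=220
Round 4 (k=2): L=220 R=98
Round 5 (k=38): L=98 R=79

Answer: 106,16 16,221 221,220 220,98 98,79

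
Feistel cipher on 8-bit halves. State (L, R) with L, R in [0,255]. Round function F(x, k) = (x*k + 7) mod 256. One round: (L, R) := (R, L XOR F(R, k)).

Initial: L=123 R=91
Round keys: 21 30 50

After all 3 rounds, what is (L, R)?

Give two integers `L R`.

Round 1 (k=21): L=91 R=5
Round 2 (k=30): L=5 R=198
Round 3 (k=50): L=198 R=182

Answer: 198 182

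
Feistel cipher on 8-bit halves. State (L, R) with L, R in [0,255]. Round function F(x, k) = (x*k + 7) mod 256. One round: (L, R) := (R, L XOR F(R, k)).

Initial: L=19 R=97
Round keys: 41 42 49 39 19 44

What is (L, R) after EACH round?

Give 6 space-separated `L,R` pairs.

Round 1 (k=41): L=97 R=131
Round 2 (k=42): L=131 R=228
Round 3 (k=49): L=228 R=40
Round 4 (k=39): L=40 R=251
Round 5 (k=19): L=251 R=128
Round 6 (k=44): L=128 R=252

Answer: 97,131 131,228 228,40 40,251 251,128 128,252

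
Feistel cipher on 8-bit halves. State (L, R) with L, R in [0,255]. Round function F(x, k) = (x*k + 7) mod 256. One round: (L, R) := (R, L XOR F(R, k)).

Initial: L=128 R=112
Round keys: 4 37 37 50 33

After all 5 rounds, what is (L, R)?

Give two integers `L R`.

Answer: 57 78

Derivation:
Round 1 (k=4): L=112 R=71
Round 2 (k=37): L=71 R=58
Round 3 (k=37): L=58 R=46
Round 4 (k=50): L=46 R=57
Round 5 (k=33): L=57 R=78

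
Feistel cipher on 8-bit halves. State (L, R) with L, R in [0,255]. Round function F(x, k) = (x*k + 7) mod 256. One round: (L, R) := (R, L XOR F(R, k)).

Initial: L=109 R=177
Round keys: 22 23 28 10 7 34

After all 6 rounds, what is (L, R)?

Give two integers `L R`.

Answer: 155 230

Derivation:
Round 1 (k=22): L=177 R=80
Round 2 (k=23): L=80 R=134
Round 3 (k=28): L=134 R=255
Round 4 (k=10): L=255 R=123
Round 5 (k=7): L=123 R=155
Round 6 (k=34): L=155 R=230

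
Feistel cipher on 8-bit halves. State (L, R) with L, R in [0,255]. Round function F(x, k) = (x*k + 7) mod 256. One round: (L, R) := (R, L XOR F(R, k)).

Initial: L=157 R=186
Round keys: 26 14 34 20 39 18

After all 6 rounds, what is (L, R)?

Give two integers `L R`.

Answer: 250 41

Derivation:
Round 1 (k=26): L=186 R=118
Round 2 (k=14): L=118 R=193
Round 3 (k=34): L=193 R=223
Round 4 (k=20): L=223 R=178
Round 5 (k=39): L=178 R=250
Round 6 (k=18): L=250 R=41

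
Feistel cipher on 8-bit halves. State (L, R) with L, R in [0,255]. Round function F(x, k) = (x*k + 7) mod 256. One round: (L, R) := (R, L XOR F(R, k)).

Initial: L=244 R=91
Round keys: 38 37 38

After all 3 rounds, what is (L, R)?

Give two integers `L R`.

Round 1 (k=38): L=91 R=125
Round 2 (k=37): L=125 R=67
Round 3 (k=38): L=67 R=132

Answer: 67 132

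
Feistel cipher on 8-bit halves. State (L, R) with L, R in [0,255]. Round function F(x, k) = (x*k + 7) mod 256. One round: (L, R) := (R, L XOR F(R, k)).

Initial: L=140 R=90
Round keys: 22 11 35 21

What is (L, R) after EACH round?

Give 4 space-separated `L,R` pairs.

Answer: 90,79 79,54 54,38 38,19

Derivation:
Round 1 (k=22): L=90 R=79
Round 2 (k=11): L=79 R=54
Round 3 (k=35): L=54 R=38
Round 4 (k=21): L=38 R=19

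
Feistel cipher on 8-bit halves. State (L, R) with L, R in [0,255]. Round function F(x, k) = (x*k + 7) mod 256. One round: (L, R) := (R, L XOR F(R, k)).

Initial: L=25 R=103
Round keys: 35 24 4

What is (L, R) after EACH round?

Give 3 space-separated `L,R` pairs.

Round 1 (k=35): L=103 R=5
Round 2 (k=24): L=5 R=24
Round 3 (k=4): L=24 R=98

Answer: 103,5 5,24 24,98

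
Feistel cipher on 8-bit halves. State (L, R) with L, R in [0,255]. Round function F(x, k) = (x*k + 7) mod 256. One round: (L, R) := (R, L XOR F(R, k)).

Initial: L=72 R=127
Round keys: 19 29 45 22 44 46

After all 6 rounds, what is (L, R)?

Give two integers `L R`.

Round 1 (k=19): L=127 R=60
Round 2 (k=29): L=60 R=172
Round 3 (k=45): L=172 R=127
Round 4 (k=22): L=127 R=93
Round 5 (k=44): L=93 R=124
Round 6 (k=46): L=124 R=18

Answer: 124 18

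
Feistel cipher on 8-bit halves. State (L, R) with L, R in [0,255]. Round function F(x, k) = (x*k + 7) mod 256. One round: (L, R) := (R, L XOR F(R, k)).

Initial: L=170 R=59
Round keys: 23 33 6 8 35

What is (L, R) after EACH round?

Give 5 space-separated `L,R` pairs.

Round 1 (k=23): L=59 R=254
Round 2 (k=33): L=254 R=254
Round 3 (k=6): L=254 R=5
Round 4 (k=8): L=5 R=209
Round 5 (k=35): L=209 R=159

Answer: 59,254 254,254 254,5 5,209 209,159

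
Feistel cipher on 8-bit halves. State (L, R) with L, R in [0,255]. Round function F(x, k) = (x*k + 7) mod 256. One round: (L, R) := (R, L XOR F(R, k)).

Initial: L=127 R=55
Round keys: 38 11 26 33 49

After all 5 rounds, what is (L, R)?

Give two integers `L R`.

Answer: 98 68

Derivation:
Round 1 (k=38): L=55 R=78
Round 2 (k=11): L=78 R=86
Round 3 (k=26): L=86 R=141
Round 4 (k=33): L=141 R=98
Round 5 (k=49): L=98 R=68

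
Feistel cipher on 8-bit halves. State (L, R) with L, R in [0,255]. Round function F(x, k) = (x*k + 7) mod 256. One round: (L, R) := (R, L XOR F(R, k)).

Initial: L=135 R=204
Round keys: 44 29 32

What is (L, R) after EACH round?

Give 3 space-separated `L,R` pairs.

Answer: 204,144 144,155 155,247

Derivation:
Round 1 (k=44): L=204 R=144
Round 2 (k=29): L=144 R=155
Round 3 (k=32): L=155 R=247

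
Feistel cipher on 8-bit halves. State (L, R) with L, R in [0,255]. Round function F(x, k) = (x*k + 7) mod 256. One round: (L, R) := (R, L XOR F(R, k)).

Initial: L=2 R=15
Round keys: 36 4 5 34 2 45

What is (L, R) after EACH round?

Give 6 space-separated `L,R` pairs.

Round 1 (k=36): L=15 R=33
Round 2 (k=4): L=33 R=132
Round 3 (k=5): L=132 R=186
Round 4 (k=34): L=186 R=63
Round 5 (k=2): L=63 R=63
Round 6 (k=45): L=63 R=37

Answer: 15,33 33,132 132,186 186,63 63,63 63,37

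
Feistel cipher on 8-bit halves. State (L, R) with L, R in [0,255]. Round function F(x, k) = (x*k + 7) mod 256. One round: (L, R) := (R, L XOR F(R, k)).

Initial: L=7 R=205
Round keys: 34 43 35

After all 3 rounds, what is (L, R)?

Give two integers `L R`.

Round 1 (k=34): L=205 R=70
Round 2 (k=43): L=70 R=4
Round 3 (k=35): L=4 R=213

Answer: 4 213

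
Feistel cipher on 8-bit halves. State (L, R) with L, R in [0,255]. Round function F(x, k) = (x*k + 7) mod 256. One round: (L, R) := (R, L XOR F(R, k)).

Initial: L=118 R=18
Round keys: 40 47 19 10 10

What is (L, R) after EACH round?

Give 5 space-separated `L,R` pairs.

Answer: 18,161 161,132 132,114 114,255 255,143

Derivation:
Round 1 (k=40): L=18 R=161
Round 2 (k=47): L=161 R=132
Round 3 (k=19): L=132 R=114
Round 4 (k=10): L=114 R=255
Round 5 (k=10): L=255 R=143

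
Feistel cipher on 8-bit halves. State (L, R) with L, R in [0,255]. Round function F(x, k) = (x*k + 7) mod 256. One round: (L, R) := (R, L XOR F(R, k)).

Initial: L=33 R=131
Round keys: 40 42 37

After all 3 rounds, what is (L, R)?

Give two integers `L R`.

Round 1 (k=40): L=131 R=94
Round 2 (k=42): L=94 R=240
Round 3 (k=37): L=240 R=233

Answer: 240 233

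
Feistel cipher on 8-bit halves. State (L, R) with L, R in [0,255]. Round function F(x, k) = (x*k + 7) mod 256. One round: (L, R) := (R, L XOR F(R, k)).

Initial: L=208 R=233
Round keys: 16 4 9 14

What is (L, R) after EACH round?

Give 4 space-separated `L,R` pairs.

Round 1 (k=16): L=233 R=71
Round 2 (k=4): L=71 R=202
Round 3 (k=9): L=202 R=102
Round 4 (k=14): L=102 R=81

Answer: 233,71 71,202 202,102 102,81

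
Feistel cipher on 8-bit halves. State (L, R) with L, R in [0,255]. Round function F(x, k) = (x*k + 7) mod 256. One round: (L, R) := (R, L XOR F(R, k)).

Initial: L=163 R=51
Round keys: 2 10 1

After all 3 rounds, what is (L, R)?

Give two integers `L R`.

Round 1 (k=2): L=51 R=206
Round 2 (k=10): L=206 R=32
Round 3 (k=1): L=32 R=233

Answer: 32 233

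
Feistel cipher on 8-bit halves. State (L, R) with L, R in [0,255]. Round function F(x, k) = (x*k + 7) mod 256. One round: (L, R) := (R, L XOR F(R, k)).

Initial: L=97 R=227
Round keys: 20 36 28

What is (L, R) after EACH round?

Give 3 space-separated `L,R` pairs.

Round 1 (k=20): L=227 R=162
Round 2 (k=36): L=162 R=44
Round 3 (k=28): L=44 R=117

Answer: 227,162 162,44 44,117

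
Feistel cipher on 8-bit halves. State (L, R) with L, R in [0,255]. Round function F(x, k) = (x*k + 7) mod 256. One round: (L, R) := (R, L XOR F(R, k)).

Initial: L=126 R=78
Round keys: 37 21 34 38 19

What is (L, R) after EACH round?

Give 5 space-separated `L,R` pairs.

Answer: 78,51 51,120 120,196 196,103 103,104

Derivation:
Round 1 (k=37): L=78 R=51
Round 2 (k=21): L=51 R=120
Round 3 (k=34): L=120 R=196
Round 4 (k=38): L=196 R=103
Round 5 (k=19): L=103 R=104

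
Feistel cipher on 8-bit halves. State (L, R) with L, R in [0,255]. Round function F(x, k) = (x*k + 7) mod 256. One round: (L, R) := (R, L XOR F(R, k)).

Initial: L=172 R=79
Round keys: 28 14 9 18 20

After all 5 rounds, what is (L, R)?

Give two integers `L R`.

Round 1 (k=28): L=79 R=7
Round 2 (k=14): L=7 R=38
Round 3 (k=9): L=38 R=90
Round 4 (k=18): L=90 R=125
Round 5 (k=20): L=125 R=145

Answer: 125 145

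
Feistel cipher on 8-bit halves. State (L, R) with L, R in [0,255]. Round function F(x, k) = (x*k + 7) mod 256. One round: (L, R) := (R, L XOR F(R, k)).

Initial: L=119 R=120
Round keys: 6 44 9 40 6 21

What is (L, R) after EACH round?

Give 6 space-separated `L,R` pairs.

Answer: 120,160 160,255 255,94 94,72 72,233 233,108

Derivation:
Round 1 (k=6): L=120 R=160
Round 2 (k=44): L=160 R=255
Round 3 (k=9): L=255 R=94
Round 4 (k=40): L=94 R=72
Round 5 (k=6): L=72 R=233
Round 6 (k=21): L=233 R=108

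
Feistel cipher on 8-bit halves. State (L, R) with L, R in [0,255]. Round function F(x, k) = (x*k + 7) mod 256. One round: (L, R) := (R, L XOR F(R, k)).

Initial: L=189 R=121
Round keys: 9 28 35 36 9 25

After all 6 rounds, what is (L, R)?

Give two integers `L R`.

Round 1 (k=9): L=121 R=245
Round 2 (k=28): L=245 R=170
Round 3 (k=35): L=170 R=176
Round 4 (k=36): L=176 R=109
Round 5 (k=9): L=109 R=108
Round 6 (k=25): L=108 R=254

Answer: 108 254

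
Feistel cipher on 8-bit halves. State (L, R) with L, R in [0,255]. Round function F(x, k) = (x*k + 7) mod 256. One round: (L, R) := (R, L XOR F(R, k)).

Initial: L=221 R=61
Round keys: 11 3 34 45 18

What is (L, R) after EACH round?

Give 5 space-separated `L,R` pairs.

Answer: 61,123 123,69 69,74 74,76 76,21

Derivation:
Round 1 (k=11): L=61 R=123
Round 2 (k=3): L=123 R=69
Round 3 (k=34): L=69 R=74
Round 4 (k=45): L=74 R=76
Round 5 (k=18): L=76 R=21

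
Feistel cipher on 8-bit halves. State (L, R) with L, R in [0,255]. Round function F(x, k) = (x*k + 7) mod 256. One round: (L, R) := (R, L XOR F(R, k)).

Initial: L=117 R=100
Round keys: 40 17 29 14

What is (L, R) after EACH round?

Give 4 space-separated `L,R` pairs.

Answer: 100,210 210,157 157,2 2,190

Derivation:
Round 1 (k=40): L=100 R=210
Round 2 (k=17): L=210 R=157
Round 3 (k=29): L=157 R=2
Round 4 (k=14): L=2 R=190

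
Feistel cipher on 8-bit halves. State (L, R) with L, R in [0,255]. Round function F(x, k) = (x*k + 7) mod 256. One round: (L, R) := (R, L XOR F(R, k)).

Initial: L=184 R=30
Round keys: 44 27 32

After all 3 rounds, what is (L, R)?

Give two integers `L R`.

Answer: 234 208

Derivation:
Round 1 (k=44): L=30 R=151
Round 2 (k=27): L=151 R=234
Round 3 (k=32): L=234 R=208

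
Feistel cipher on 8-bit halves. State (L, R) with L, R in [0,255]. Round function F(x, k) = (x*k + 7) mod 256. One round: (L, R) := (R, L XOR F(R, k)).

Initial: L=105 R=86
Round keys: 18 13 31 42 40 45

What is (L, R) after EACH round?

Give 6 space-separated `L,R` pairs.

Round 1 (k=18): L=86 R=122
Round 2 (k=13): L=122 R=111
Round 3 (k=31): L=111 R=2
Round 4 (k=42): L=2 R=52
Round 5 (k=40): L=52 R=37
Round 6 (k=45): L=37 R=188

Answer: 86,122 122,111 111,2 2,52 52,37 37,188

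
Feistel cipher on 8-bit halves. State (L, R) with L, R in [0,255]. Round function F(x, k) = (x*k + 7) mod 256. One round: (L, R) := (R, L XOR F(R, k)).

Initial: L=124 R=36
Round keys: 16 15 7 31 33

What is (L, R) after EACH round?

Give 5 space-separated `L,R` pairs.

Answer: 36,59 59,88 88,84 84,107 107,134

Derivation:
Round 1 (k=16): L=36 R=59
Round 2 (k=15): L=59 R=88
Round 3 (k=7): L=88 R=84
Round 4 (k=31): L=84 R=107
Round 5 (k=33): L=107 R=134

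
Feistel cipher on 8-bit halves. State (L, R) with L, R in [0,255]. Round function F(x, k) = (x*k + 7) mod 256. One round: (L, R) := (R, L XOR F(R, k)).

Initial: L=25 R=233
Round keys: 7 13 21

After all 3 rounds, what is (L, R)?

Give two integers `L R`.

Answer: 147 105

Derivation:
Round 1 (k=7): L=233 R=127
Round 2 (k=13): L=127 R=147
Round 3 (k=21): L=147 R=105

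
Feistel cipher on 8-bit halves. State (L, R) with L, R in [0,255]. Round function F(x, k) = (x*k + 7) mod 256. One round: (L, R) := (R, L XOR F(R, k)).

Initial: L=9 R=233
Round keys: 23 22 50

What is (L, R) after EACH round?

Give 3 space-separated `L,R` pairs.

Answer: 233,255 255,24 24,72

Derivation:
Round 1 (k=23): L=233 R=255
Round 2 (k=22): L=255 R=24
Round 3 (k=50): L=24 R=72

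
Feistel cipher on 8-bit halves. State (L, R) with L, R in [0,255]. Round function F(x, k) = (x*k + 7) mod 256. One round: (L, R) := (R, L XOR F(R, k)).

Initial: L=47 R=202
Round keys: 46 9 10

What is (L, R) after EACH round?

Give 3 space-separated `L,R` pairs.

Answer: 202,124 124,169 169,221

Derivation:
Round 1 (k=46): L=202 R=124
Round 2 (k=9): L=124 R=169
Round 3 (k=10): L=169 R=221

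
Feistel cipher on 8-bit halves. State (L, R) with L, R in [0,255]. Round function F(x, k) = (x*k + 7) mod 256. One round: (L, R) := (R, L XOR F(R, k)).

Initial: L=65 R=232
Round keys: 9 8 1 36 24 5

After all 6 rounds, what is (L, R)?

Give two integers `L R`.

Answer: 143 106

Derivation:
Round 1 (k=9): L=232 R=110
Round 2 (k=8): L=110 R=159
Round 3 (k=1): L=159 R=200
Round 4 (k=36): L=200 R=184
Round 5 (k=24): L=184 R=143
Round 6 (k=5): L=143 R=106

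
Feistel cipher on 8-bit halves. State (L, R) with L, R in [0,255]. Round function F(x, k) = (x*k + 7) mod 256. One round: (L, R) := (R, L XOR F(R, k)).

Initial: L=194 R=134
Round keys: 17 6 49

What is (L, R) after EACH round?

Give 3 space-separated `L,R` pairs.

Answer: 134,47 47,167 167,209

Derivation:
Round 1 (k=17): L=134 R=47
Round 2 (k=6): L=47 R=167
Round 3 (k=49): L=167 R=209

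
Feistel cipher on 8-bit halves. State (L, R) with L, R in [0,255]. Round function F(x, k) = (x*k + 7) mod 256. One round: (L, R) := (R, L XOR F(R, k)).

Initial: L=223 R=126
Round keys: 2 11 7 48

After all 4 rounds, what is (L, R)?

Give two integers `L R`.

Round 1 (k=2): L=126 R=220
Round 2 (k=11): L=220 R=5
Round 3 (k=7): L=5 R=246
Round 4 (k=48): L=246 R=34

Answer: 246 34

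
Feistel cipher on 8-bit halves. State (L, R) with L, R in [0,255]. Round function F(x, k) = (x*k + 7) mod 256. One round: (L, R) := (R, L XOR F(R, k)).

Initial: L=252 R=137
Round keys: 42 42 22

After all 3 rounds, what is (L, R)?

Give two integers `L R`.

Answer: 0 122

Derivation:
Round 1 (k=42): L=137 R=125
Round 2 (k=42): L=125 R=0
Round 3 (k=22): L=0 R=122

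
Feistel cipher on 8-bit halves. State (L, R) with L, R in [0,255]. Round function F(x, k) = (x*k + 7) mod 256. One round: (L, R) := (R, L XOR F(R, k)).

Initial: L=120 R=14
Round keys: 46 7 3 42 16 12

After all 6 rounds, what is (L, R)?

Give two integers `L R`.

Answer: 9 34

Derivation:
Round 1 (k=46): L=14 R=243
Round 2 (k=7): L=243 R=162
Round 3 (k=3): L=162 R=30
Round 4 (k=42): L=30 R=81
Round 5 (k=16): L=81 R=9
Round 6 (k=12): L=9 R=34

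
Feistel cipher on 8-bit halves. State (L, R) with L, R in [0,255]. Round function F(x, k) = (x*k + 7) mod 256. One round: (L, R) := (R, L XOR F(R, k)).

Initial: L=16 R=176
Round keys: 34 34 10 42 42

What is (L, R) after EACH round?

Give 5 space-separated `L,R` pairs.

Answer: 176,119 119,101 101,142 142,54 54,109

Derivation:
Round 1 (k=34): L=176 R=119
Round 2 (k=34): L=119 R=101
Round 3 (k=10): L=101 R=142
Round 4 (k=42): L=142 R=54
Round 5 (k=42): L=54 R=109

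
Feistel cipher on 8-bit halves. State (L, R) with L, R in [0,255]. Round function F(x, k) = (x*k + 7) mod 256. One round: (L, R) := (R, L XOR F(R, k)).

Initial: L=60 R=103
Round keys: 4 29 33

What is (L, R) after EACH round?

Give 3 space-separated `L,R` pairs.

Answer: 103,159 159,109 109,139

Derivation:
Round 1 (k=4): L=103 R=159
Round 2 (k=29): L=159 R=109
Round 3 (k=33): L=109 R=139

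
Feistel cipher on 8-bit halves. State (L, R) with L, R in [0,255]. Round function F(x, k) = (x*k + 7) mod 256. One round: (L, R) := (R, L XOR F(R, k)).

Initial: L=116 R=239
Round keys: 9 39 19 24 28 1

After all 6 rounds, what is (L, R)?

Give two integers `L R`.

Answer: 244 70

Derivation:
Round 1 (k=9): L=239 R=26
Round 2 (k=39): L=26 R=18
Round 3 (k=19): L=18 R=71
Round 4 (k=24): L=71 R=189
Round 5 (k=28): L=189 R=244
Round 6 (k=1): L=244 R=70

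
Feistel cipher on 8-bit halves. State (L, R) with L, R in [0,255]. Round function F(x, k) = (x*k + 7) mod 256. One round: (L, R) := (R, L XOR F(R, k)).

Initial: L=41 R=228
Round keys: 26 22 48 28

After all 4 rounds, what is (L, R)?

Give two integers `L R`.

Round 1 (k=26): L=228 R=6
Round 2 (k=22): L=6 R=111
Round 3 (k=48): L=111 R=209
Round 4 (k=28): L=209 R=140

Answer: 209 140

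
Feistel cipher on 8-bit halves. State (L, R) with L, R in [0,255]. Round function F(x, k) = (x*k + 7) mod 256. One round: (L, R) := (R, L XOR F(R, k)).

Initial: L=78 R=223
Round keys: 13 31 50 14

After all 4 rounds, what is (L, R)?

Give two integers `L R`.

Answer: 139 13

Derivation:
Round 1 (k=13): L=223 R=20
Round 2 (k=31): L=20 R=172
Round 3 (k=50): L=172 R=139
Round 4 (k=14): L=139 R=13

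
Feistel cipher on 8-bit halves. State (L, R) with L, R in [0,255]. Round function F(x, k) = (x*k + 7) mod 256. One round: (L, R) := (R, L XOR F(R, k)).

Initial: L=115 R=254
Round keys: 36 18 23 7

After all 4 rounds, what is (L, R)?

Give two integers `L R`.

Round 1 (k=36): L=254 R=204
Round 2 (k=18): L=204 R=161
Round 3 (k=23): L=161 R=178
Round 4 (k=7): L=178 R=68

Answer: 178 68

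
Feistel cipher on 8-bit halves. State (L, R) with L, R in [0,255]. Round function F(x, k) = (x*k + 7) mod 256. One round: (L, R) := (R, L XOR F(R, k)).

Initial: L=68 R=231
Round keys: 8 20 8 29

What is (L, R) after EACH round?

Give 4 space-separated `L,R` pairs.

Round 1 (k=8): L=231 R=123
Round 2 (k=20): L=123 R=68
Round 3 (k=8): L=68 R=92
Round 4 (k=29): L=92 R=55

Answer: 231,123 123,68 68,92 92,55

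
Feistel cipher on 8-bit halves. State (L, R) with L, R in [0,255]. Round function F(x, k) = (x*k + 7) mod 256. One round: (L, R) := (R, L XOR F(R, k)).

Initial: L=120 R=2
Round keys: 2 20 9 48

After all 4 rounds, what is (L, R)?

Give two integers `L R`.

Round 1 (k=2): L=2 R=115
Round 2 (k=20): L=115 R=1
Round 3 (k=9): L=1 R=99
Round 4 (k=48): L=99 R=150

Answer: 99 150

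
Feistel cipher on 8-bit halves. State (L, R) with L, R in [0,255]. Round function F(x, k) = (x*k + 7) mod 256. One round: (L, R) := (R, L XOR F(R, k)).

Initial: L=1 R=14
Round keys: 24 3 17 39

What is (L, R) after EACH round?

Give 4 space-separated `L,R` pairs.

Answer: 14,86 86,7 7,40 40,24

Derivation:
Round 1 (k=24): L=14 R=86
Round 2 (k=3): L=86 R=7
Round 3 (k=17): L=7 R=40
Round 4 (k=39): L=40 R=24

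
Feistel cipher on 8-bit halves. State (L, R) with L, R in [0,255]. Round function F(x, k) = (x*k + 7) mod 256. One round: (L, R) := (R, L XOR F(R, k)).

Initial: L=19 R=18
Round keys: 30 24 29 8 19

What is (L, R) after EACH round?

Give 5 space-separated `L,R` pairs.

Round 1 (k=30): L=18 R=48
Round 2 (k=24): L=48 R=149
Round 3 (k=29): L=149 R=216
Round 4 (k=8): L=216 R=82
Round 5 (k=19): L=82 R=197

Answer: 18,48 48,149 149,216 216,82 82,197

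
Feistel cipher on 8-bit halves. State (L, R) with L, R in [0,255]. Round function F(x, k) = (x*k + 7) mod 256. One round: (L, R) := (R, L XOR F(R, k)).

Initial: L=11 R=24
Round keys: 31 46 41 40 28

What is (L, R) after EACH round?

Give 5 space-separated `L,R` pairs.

Round 1 (k=31): L=24 R=228
Round 2 (k=46): L=228 R=231
Round 3 (k=41): L=231 R=226
Round 4 (k=40): L=226 R=176
Round 5 (k=28): L=176 R=165

Answer: 24,228 228,231 231,226 226,176 176,165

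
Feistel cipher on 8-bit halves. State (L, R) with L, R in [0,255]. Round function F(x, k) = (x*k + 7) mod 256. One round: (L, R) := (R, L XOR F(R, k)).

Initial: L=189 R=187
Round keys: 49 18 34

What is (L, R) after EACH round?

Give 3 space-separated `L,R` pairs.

Round 1 (k=49): L=187 R=111
Round 2 (k=18): L=111 R=110
Round 3 (k=34): L=110 R=204

Answer: 187,111 111,110 110,204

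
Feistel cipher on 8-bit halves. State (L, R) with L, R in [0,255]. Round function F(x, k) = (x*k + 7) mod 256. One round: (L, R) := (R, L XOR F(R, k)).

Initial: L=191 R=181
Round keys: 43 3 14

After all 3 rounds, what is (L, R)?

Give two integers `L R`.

Round 1 (k=43): L=181 R=209
Round 2 (k=3): L=209 R=207
Round 3 (k=14): L=207 R=136

Answer: 207 136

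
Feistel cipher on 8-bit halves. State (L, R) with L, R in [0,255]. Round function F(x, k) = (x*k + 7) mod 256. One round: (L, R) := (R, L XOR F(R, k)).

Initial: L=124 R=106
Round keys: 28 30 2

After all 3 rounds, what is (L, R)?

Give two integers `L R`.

Round 1 (k=28): L=106 R=227
Round 2 (k=30): L=227 R=203
Round 3 (k=2): L=203 R=126

Answer: 203 126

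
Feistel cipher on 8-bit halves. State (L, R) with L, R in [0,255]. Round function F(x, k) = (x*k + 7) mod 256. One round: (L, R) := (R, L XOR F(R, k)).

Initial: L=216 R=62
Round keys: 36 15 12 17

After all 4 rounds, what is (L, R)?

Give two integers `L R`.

Round 1 (k=36): L=62 R=103
Round 2 (k=15): L=103 R=46
Round 3 (k=12): L=46 R=72
Round 4 (k=17): L=72 R=225

Answer: 72 225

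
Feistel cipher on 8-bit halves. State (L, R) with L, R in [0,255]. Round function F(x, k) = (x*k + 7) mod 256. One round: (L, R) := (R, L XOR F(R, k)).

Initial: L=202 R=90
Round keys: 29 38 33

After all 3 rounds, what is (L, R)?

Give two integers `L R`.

Round 1 (k=29): L=90 R=243
Round 2 (k=38): L=243 R=67
Round 3 (k=33): L=67 R=89

Answer: 67 89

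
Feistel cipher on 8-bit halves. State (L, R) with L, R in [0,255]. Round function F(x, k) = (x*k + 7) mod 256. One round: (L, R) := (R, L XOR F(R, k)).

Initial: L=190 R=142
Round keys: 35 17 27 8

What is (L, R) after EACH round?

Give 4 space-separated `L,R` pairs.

Answer: 142,207 207,72 72,80 80,207

Derivation:
Round 1 (k=35): L=142 R=207
Round 2 (k=17): L=207 R=72
Round 3 (k=27): L=72 R=80
Round 4 (k=8): L=80 R=207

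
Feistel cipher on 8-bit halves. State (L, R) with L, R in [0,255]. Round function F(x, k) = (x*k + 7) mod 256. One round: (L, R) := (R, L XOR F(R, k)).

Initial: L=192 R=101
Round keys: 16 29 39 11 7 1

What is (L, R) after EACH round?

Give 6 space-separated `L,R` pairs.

Answer: 101,151 151,71 71,79 79,43 43,123 123,169

Derivation:
Round 1 (k=16): L=101 R=151
Round 2 (k=29): L=151 R=71
Round 3 (k=39): L=71 R=79
Round 4 (k=11): L=79 R=43
Round 5 (k=7): L=43 R=123
Round 6 (k=1): L=123 R=169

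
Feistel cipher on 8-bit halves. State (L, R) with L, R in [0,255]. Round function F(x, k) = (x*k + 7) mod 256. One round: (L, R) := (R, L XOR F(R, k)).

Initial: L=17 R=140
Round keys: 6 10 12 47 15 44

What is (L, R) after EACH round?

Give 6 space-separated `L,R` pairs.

Round 1 (k=6): L=140 R=94
Round 2 (k=10): L=94 R=63
Round 3 (k=12): L=63 R=165
Round 4 (k=47): L=165 R=109
Round 5 (k=15): L=109 R=207
Round 6 (k=44): L=207 R=246

Answer: 140,94 94,63 63,165 165,109 109,207 207,246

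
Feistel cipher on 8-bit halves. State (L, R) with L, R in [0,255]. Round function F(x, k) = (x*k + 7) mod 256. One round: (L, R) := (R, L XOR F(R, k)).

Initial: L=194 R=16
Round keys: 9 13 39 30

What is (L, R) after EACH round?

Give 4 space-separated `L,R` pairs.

Answer: 16,85 85,72 72,170 170,187

Derivation:
Round 1 (k=9): L=16 R=85
Round 2 (k=13): L=85 R=72
Round 3 (k=39): L=72 R=170
Round 4 (k=30): L=170 R=187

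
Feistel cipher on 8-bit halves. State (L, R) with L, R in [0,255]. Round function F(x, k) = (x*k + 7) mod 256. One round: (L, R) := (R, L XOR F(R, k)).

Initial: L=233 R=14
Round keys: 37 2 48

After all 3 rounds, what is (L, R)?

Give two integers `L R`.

Answer: 193 211

Derivation:
Round 1 (k=37): L=14 R=228
Round 2 (k=2): L=228 R=193
Round 3 (k=48): L=193 R=211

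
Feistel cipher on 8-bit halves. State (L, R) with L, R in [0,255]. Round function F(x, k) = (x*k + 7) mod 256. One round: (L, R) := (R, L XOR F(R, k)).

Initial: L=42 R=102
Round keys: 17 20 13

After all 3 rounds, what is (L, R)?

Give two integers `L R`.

Round 1 (k=17): L=102 R=231
Round 2 (k=20): L=231 R=117
Round 3 (k=13): L=117 R=31

Answer: 117 31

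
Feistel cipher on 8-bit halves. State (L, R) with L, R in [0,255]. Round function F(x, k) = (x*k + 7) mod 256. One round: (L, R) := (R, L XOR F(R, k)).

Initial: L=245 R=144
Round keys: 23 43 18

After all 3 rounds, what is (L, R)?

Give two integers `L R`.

Answer: 205 115

Derivation:
Round 1 (k=23): L=144 R=2
Round 2 (k=43): L=2 R=205
Round 3 (k=18): L=205 R=115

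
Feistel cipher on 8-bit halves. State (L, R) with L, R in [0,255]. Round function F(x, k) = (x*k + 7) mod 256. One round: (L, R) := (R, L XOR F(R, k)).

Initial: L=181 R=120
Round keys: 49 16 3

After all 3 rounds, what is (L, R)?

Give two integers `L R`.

Answer: 223 238

Derivation:
Round 1 (k=49): L=120 R=74
Round 2 (k=16): L=74 R=223
Round 3 (k=3): L=223 R=238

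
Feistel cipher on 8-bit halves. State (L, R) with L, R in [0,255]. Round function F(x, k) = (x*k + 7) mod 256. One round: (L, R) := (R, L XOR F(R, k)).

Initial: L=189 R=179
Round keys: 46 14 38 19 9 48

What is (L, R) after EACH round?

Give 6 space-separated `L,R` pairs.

Round 1 (k=46): L=179 R=140
Round 2 (k=14): L=140 R=28
Round 3 (k=38): L=28 R=163
Round 4 (k=19): L=163 R=60
Round 5 (k=9): L=60 R=128
Round 6 (k=48): L=128 R=59

Answer: 179,140 140,28 28,163 163,60 60,128 128,59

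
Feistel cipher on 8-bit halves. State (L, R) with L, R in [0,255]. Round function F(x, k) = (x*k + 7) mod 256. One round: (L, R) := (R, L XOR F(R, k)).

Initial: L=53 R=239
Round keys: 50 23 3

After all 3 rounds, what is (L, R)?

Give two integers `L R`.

Answer: 104 191

Derivation:
Round 1 (k=50): L=239 R=128
Round 2 (k=23): L=128 R=104
Round 3 (k=3): L=104 R=191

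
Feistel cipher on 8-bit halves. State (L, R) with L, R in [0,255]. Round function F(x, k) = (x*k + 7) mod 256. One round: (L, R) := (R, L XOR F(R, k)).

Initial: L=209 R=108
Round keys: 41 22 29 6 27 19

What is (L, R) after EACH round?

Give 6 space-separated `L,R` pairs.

Round 1 (k=41): L=108 R=130
Round 2 (k=22): L=130 R=95
Round 3 (k=29): L=95 R=72
Round 4 (k=6): L=72 R=232
Round 5 (k=27): L=232 R=55
Round 6 (k=19): L=55 R=244

Answer: 108,130 130,95 95,72 72,232 232,55 55,244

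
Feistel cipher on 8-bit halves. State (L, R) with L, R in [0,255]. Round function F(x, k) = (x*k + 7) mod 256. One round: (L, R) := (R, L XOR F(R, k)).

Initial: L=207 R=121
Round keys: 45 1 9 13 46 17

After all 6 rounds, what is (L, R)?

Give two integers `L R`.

Round 1 (k=45): L=121 R=131
Round 2 (k=1): L=131 R=243
Round 3 (k=9): L=243 R=17
Round 4 (k=13): L=17 R=23
Round 5 (k=46): L=23 R=56
Round 6 (k=17): L=56 R=168

Answer: 56 168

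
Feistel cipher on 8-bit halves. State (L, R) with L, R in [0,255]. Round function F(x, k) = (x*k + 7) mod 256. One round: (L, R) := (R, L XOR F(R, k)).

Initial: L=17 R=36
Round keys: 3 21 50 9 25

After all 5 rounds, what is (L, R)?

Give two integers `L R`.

Answer: 23 69

Derivation:
Round 1 (k=3): L=36 R=98
Round 2 (k=21): L=98 R=53
Round 3 (k=50): L=53 R=3
Round 4 (k=9): L=3 R=23
Round 5 (k=25): L=23 R=69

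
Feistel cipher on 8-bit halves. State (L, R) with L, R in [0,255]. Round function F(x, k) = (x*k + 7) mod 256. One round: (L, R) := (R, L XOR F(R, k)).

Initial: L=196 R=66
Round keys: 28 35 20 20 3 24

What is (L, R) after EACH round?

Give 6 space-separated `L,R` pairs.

Round 1 (k=28): L=66 R=251
Round 2 (k=35): L=251 R=26
Round 3 (k=20): L=26 R=244
Round 4 (k=20): L=244 R=13
Round 5 (k=3): L=13 R=218
Round 6 (k=24): L=218 R=122

Answer: 66,251 251,26 26,244 244,13 13,218 218,122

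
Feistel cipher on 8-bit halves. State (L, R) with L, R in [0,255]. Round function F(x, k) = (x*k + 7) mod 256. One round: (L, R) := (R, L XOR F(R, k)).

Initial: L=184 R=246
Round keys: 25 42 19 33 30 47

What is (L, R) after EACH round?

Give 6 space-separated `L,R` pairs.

Answer: 246,181 181,79 79,81 81,55 55,40 40,104

Derivation:
Round 1 (k=25): L=246 R=181
Round 2 (k=42): L=181 R=79
Round 3 (k=19): L=79 R=81
Round 4 (k=33): L=81 R=55
Round 5 (k=30): L=55 R=40
Round 6 (k=47): L=40 R=104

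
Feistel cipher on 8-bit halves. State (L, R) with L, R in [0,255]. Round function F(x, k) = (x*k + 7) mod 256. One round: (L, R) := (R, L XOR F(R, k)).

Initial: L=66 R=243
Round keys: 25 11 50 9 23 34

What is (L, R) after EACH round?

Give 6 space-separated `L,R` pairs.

Answer: 243,128 128,116 116,47 47,218 218,178 178,113

Derivation:
Round 1 (k=25): L=243 R=128
Round 2 (k=11): L=128 R=116
Round 3 (k=50): L=116 R=47
Round 4 (k=9): L=47 R=218
Round 5 (k=23): L=218 R=178
Round 6 (k=34): L=178 R=113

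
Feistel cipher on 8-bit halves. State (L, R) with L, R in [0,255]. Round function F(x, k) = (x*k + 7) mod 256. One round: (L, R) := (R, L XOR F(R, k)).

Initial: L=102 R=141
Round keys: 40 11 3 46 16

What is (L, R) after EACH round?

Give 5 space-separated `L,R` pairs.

Round 1 (k=40): L=141 R=105
Round 2 (k=11): L=105 R=7
Round 3 (k=3): L=7 R=117
Round 4 (k=46): L=117 R=10
Round 5 (k=16): L=10 R=210

Answer: 141,105 105,7 7,117 117,10 10,210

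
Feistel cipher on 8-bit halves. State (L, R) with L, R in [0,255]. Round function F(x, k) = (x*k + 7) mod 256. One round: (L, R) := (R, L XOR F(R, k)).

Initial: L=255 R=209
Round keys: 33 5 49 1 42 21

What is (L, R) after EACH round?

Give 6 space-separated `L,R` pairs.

Answer: 209,7 7,251 251,21 21,231 231,248 248,184

Derivation:
Round 1 (k=33): L=209 R=7
Round 2 (k=5): L=7 R=251
Round 3 (k=49): L=251 R=21
Round 4 (k=1): L=21 R=231
Round 5 (k=42): L=231 R=248
Round 6 (k=21): L=248 R=184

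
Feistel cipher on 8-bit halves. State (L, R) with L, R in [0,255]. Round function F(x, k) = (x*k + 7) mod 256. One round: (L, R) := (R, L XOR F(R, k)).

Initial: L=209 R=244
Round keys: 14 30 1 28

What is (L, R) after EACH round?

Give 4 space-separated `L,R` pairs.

Answer: 244,142 142,95 95,232 232,56

Derivation:
Round 1 (k=14): L=244 R=142
Round 2 (k=30): L=142 R=95
Round 3 (k=1): L=95 R=232
Round 4 (k=28): L=232 R=56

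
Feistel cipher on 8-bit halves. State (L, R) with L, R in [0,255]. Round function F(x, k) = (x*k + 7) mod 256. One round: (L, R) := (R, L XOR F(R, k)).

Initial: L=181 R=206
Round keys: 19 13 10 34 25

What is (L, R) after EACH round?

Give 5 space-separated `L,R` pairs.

Round 1 (k=19): L=206 R=228
Round 2 (k=13): L=228 R=85
Round 3 (k=10): L=85 R=189
Round 4 (k=34): L=189 R=116
Round 5 (k=25): L=116 R=230

Answer: 206,228 228,85 85,189 189,116 116,230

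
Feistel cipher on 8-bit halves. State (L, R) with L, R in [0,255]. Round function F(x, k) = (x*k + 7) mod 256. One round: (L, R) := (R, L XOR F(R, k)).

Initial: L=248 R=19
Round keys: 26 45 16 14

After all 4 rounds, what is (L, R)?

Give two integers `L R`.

Answer: 58 112

Derivation:
Round 1 (k=26): L=19 R=13
Round 2 (k=45): L=13 R=67
Round 3 (k=16): L=67 R=58
Round 4 (k=14): L=58 R=112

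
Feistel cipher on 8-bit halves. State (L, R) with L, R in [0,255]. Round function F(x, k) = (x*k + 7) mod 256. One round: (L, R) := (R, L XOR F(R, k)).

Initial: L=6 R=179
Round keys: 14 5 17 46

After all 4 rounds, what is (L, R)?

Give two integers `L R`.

Round 1 (k=14): L=179 R=215
Round 2 (k=5): L=215 R=137
Round 3 (k=17): L=137 R=247
Round 4 (k=46): L=247 R=224

Answer: 247 224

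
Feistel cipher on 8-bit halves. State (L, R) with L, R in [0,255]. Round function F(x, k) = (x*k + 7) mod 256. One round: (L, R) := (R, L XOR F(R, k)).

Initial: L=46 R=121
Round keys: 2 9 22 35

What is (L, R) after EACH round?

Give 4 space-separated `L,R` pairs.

Answer: 121,215 215,239 239,70 70,118

Derivation:
Round 1 (k=2): L=121 R=215
Round 2 (k=9): L=215 R=239
Round 3 (k=22): L=239 R=70
Round 4 (k=35): L=70 R=118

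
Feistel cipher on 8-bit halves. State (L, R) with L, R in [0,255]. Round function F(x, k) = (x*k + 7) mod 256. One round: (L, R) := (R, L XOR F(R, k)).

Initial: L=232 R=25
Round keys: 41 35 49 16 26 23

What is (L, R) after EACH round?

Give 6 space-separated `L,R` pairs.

Round 1 (k=41): L=25 R=224
Round 2 (k=35): L=224 R=190
Round 3 (k=49): L=190 R=133
Round 4 (k=16): L=133 R=233
Round 5 (k=26): L=233 R=52
Round 6 (k=23): L=52 R=90

Answer: 25,224 224,190 190,133 133,233 233,52 52,90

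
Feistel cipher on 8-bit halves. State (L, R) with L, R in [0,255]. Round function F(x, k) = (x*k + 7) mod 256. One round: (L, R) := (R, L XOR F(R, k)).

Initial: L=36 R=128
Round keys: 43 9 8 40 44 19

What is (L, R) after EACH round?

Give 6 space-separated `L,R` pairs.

Round 1 (k=43): L=128 R=163
Round 2 (k=9): L=163 R=66
Round 3 (k=8): L=66 R=180
Round 4 (k=40): L=180 R=101
Round 5 (k=44): L=101 R=215
Round 6 (k=19): L=215 R=153

Answer: 128,163 163,66 66,180 180,101 101,215 215,153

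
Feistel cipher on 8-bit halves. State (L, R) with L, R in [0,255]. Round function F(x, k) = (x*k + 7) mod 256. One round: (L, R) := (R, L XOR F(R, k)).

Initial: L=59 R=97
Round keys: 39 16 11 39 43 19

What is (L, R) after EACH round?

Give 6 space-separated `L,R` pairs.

Round 1 (k=39): L=97 R=245
Round 2 (k=16): L=245 R=54
Round 3 (k=11): L=54 R=172
Round 4 (k=39): L=172 R=13
Round 5 (k=43): L=13 R=154
Round 6 (k=19): L=154 R=120

Answer: 97,245 245,54 54,172 172,13 13,154 154,120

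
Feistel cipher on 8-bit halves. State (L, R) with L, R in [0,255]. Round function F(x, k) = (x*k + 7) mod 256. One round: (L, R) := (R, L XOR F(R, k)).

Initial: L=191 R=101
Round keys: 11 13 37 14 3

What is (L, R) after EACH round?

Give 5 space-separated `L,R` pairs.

Round 1 (k=11): L=101 R=225
Round 2 (k=13): L=225 R=17
Round 3 (k=37): L=17 R=157
Round 4 (k=14): L=157 R=140
Round 5 (k=3): L=140 R=54

Answer: 101,225 225,17 17,157 157,140 140,54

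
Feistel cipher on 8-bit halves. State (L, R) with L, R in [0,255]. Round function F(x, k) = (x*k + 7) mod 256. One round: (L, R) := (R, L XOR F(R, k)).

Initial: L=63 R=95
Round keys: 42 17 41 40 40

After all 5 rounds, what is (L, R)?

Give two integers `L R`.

Round 1 (k=42): L=95 R=162
Round 2 (k=17): L=162 R=150
Round 3 (k=41): L=150 R=175
Round 4 (k=40): L=175 R=201
Round 5 (k=40): L=201 R=192

Answer: 201 192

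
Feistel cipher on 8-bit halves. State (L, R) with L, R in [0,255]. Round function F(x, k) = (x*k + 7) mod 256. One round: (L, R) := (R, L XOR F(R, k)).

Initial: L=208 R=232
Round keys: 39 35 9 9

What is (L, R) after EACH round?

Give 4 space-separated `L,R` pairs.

Answer: 232,143 143,124 124,236 236,47

Derivation:
Round 1 (k=39): L=232 R=143
Round 2 (k=35): L=143 R=124
Round 3 (k=9): L=124 R=236
Round 4 (k=9): L=236 R=47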